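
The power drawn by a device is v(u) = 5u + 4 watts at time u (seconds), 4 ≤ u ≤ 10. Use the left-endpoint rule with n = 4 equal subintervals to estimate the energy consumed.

211.5

Δu = (10 − 4)/4 = 1.5.
Left endpoints: 4, 5.5, 7, 8.5.
v(4) = 24, v(5.5) = 31.5, v(7) = 39, v(8.5) = 46.5.
Sum = Δu · [v(4) + v(5.5) + v(7) + v(8.5)].
Sum = 211.5.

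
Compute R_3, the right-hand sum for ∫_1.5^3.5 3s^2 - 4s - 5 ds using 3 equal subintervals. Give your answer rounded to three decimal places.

Δs = (3.5 − 1.5)/3 = 2/3.
Right endpoints: 13/6, 17/6, 3.5.
f(13/6) = 5/12, f(17/6) = 7.75, f(3.5) = 17.75.
Sum = Δs · [f(13/6) + f(17/6) + f(3.5)].
Sum ≈ 17.278.

17.278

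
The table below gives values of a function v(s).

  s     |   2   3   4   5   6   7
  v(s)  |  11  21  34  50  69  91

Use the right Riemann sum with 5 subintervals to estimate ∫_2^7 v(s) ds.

Δs = 1.
Sum = 1·[21 + 34 + 50 + 69 + 91] = 265.

265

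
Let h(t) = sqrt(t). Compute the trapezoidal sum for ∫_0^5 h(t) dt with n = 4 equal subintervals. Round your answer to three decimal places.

7.192

Δt = (5 − 0)/4 = 1.25.
h(0) ≈ 0.000, h(1.25) ≈ 1.118, h(2.5) ≈ 1.581, h(3.75) ≈ 1.936, h(5) ≈ 2.236.
T_4 = (Δt/2)·[h(t_0) + 2h(t_1) + 2h(t_2) + 2h(t_3) + h(t_4)].
Sum ≈ 7.192.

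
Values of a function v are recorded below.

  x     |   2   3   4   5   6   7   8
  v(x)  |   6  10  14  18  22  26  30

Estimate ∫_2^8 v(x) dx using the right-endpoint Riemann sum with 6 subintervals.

Δx = 1.
Sum = 1·[10 + 14 + 18 + 22 + 26 + 30] = 120.

120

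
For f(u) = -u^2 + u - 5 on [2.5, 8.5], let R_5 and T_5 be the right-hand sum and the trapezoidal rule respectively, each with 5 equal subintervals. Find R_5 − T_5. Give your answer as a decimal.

R_5 = -233.94.
T_5 = -197.94.
R_5 − T_5 = -36.

-36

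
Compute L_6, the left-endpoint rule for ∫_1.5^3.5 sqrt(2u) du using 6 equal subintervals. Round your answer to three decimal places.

Δu = (3.5 − 1.5)/6 = 1/3.
Left endpoints: 1.5, 11/6, 13/6, 2.5, 17/6, 19/6.
f(1.5) ≈ 1.732, f(11/6) ≈ 1.915, f(13/6) ≈ 2.082, f(2.5) ≈ 2.236, f(17/6) ≈ 2.380, f(19/6) ≈ 2.517.
Sum = Δu · [f(1.5) + f(11/6) + f(13/6) + ...].
Sum ≈ 4.287.

4.287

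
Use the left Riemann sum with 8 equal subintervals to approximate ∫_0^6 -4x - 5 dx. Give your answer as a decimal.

Δx = (6 − 0)/8 = 0.75.
Left endpoints: 0, 0.75, 1.5, 2.25, 3, 3.75, 4.5, 5.25.
f(0) = -5, f(0.75) = -8, f(1.5) = -11, f(2.25) = -14, f(3) = -17, f(3.75) = -20, f(4.5) = -23, f(5.25) = -26.
Sum = Δx · [f(0) + f(0.75) + f(1.5) + ...].
Sum = -93.

-93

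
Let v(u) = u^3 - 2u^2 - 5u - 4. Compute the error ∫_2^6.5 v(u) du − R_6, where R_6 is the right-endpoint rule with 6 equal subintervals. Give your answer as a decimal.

Exact integral: ∫_2^6.5 v(u) du = 150.890625.
R_6 = 218.28515625.
Error = 150.890625 − 218.28515625 = -67.39453125.

-67.39453125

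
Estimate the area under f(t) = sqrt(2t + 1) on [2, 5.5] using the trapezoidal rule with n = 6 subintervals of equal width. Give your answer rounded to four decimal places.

Δt = (5.5 − 2)/6 = 7/12.
f(2) ≈ 2.2361, f(31/12) ≈ 2.4833, f(19/6) ≈ 2.7080, f(3.75) ≈ 2.9155, f(13/3) ≈ 3.1091, f(59/12) ≈ 3.2914, f(5.5) ≈ 3.4641.
T_6 = (Δt/2)·[f(t_0) + 2f(t_1) + ... + 2f(t_{5}) + f(t_6)].
Sum ≈ 10.1251.

10.1251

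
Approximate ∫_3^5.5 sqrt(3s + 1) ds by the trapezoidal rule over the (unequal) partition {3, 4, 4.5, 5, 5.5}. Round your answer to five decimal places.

Subinterval widths: 1, 0.5, 0.5, 0.5.
f(3) ≈ 3.16228, f(4) ≈ 3.60555, f(4.5) ≈ 3.80789, f(5) ≈ 4.00000, f(5.5) ≈ 4.18330.
On each subinterval the trapezoid contributes (Δs_i/2)·[f(s_{i-1}) + f(s_i)].
Sum ≈ 9.23507.

9.23507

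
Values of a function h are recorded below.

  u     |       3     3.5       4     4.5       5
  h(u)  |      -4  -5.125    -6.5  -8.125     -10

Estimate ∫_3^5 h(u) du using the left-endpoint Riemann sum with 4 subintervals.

-11.875

Δu = 0.5.
Sum = 0.5·[(-4) + (-5.125) + (-6.5) + (-8.125)] = -11.875.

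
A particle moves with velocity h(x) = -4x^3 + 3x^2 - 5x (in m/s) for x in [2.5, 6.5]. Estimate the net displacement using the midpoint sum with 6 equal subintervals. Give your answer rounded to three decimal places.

Δx = (6.5 − 2.5)/6 = 2/3.
Midpoints: 17/6, 3.5, 25/6, 29/6, 5.5, 37/6.
h(17/6) = -8755/108, h(3.5) = -152.25, h(25/6) = -27875/108, h(29/6) = -43819/108, h(5.5) = -602.25, h(37/6) = -92315/108.
Sum = Δx · [h(17/6) + h(3.5) + h(25/6) + ...].
Sum ≈ -1569.444.

-1569.444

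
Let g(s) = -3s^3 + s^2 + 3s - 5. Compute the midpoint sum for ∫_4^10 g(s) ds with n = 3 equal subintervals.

Δs = (10 − 4)/3 = 2.
Midpoints: 5, 7, 9.
g(5) = -340, g(7) = -964, g(9) = -2084.
Sum = Δs · [g(5) + g(7) + g(9)].
Sum = -6776.

-6776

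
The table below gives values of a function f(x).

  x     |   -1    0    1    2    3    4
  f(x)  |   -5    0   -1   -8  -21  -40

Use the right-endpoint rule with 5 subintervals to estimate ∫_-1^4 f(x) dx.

Δx = 1.
Sum = 1·[0 + (-1) + (-8) + (-21) + (-40)] = -70.

-70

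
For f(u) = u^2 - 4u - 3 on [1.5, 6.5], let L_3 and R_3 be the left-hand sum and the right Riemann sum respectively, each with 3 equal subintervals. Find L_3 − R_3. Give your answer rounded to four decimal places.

-33.3333

L_3 ≈ -18.935185.
R_3 ≈ 14.398148.
L_3 − R_3 ≈ -33.3333.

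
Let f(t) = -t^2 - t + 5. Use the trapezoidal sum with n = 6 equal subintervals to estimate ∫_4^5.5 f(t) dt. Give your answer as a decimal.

Δt = (5.5 − 4)/6 = 0.25.
f(4) = -15, f(4.25) = -17.3125, f(4.5) = -19.75, f(4.75) = -22.3125, f(5) = -25, f(5.25) = -27.8125, f(5.5) = -30.75.
T_6 = (Δt/2)·[f(t_0) + 2f(t_1) + ... + 2f(t_{5}) + f(t_6)].
Sum = -33.765625.

-33.765625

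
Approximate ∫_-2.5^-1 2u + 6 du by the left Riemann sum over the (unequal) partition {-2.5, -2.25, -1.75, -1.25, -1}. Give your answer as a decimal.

Subinterval widths: 0.25, 0.5, 0.5, 0.25.
Left endpoints: -2.5, -2.25, -1.75, -1.25.
f(-2.5) = 1, f(-2.25) = 1.5, f(-1.75) = 2.5, f(-1.25) = 3.5.
Sum = Σ Δu_i · f(u_i).
Sum = 3.125.

3.125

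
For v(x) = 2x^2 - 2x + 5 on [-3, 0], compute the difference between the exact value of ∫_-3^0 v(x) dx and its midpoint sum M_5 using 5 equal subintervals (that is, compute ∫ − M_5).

Exact integral: ∫_-3^0 v(x) dx = 42.
M_5 = 41.82.
Error = 42 − 41.82 = 0.18.

0.18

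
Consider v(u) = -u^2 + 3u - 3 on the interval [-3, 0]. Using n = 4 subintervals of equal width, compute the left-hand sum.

-38.53125

Δu = (0 − (-3))/4 = 0.75.
Left endpoints: -3, -2.25, -1.5, -0.75.
v(-3) = -21, v(-2.25) = -14.8125, v(-1.5) = -9.75, v(-0.75) = -5.8125.
Sum = Δu · [v(-3) + v(-2.25) + v(-1.5) + v(-0.75)].
Sum = -38.53125.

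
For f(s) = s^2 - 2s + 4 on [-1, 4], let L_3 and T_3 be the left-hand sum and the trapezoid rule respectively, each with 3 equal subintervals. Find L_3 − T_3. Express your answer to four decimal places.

-4.1667

L_3 ≈ 24.814815.
T_3 ≈ 28.981481.
L_3 − T_3 ≈ -4.1667.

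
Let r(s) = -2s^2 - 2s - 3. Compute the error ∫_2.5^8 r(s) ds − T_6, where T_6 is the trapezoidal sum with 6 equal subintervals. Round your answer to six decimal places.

1.540509

Exact integral: ∫_2.5^8 r(s) ds ≈ -405.16666667.
T_6 ≈ -406.70717593.
Error ≈ -405.16666667 − (-406.70717593) ≈ 1.540509.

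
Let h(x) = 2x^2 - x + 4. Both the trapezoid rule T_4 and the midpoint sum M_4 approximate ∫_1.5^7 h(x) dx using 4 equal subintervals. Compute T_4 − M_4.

5.19921875

T_4 = 228.5078125.
M_4 = 223.30859375.
T_4 − M_4 = 5.19921875.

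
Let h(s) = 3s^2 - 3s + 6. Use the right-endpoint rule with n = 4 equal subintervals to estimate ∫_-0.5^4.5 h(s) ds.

123.28125

Δs = (4.5 − (-0.5))/4 = 1.25.
Right endpoints: 0.75, 2, 3.25, 4.5.
h(0.75) = 5.4375, h(2) = 12, h(3.25) = 27.9375, h(4.5) = 53.25.
Sum = Δs · [h(0.75) + h(2) + h(3.25) + h(4.5)].
Sum = 123.28125.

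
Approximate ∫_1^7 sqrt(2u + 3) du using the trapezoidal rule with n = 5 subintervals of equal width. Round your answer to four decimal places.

19.6131

Δu = (7 − 1)/5 = 1.2.
f(1) ≈ 2.2361, f(2.2) ≈ 2.7203, f(3.4) ≈ 3.1305, f(4.6) ≈ 3.4928, f(5.8) ≈ 3.8210, f(7) ≈ 4.1231.
T_5 = (Δu/2)·[f(u_0) + 2f(u_1) + ... + 2f(u_{4}) + f(u_5)].
Sum ≈ 19.6131.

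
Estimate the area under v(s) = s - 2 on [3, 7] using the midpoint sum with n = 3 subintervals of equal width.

12

Δs = (7 − 3)/3 = 4/3.
Midpoints: 11/3, 5, 19/3.
v(11/3) = 5/3, v(5) = 3, v(19/3) = 13/3.
Sum = Δs · [v(11/3) + v(5) + v(19/3)].
Sum = 12.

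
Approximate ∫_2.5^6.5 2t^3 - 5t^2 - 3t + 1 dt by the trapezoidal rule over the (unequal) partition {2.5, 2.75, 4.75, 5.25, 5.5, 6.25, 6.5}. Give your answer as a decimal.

417.5

Subinterval widths: 0.25, 2, 0.5, 0.25, 0.75, 0.25.
f(2.5) = -6.5, f(2.75) = -3.46875, f(4.75) = 88.28125, f(5.25) = 136.84375, f(5.5) = 166, f(6.25) = 275.21875, f(6.5) = 319.5.
On each subinterval the trapezoid contributes (Δt_i/2)·[f(t_{i-1}) + f(t_i)].
Sum = 417.5.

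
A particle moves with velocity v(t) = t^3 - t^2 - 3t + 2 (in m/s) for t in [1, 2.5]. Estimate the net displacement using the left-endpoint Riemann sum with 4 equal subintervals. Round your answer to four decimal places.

-0.9990

Δt = (2.5 − 1)/4 = 0.375.
Left endpoints: 1, 1.375, 1.75, 2.125.
v(1) = -1, v(1.375) = -725/512, v(1.75) = -0.953125, v(2.125) = 361/512.
Sum = Δt · [v(1) + v(1.375) + v(1.75) + v(2.125)].
Sum ≈ -0.9990.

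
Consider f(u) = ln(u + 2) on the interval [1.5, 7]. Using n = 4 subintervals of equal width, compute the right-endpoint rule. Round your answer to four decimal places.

Δu = (7 − 1.5)/4 = 1.375.
Right endpoints: 2.875, 4.25, 5.625, 7.
f(2.875) ≈ 1.5841, f(4.25) ≈ 1.8326, f(5.625) ≈ 2.0314, f(7) ≈ 2.1972.
Sum = Δu · [f(2.875) + f(4.25) + f(5.625) + f(7)].
Sum ≈ 10.5124.

10.5124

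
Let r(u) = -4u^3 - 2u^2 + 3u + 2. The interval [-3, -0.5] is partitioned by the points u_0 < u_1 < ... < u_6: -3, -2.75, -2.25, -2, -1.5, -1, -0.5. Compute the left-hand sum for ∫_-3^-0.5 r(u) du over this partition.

73.078125

Subinterval widths: 0.25, 0.5, 0.25, 0.5, 0.5, 0.5.
Left endpoints: -3, -2.75, -2.25, -2, -1.5, -1.
r(-3) = 83, r(-2.75) = 61.8125, r(-2.25) = 30.6875, r(-2) = 20, r(-1.5) = 6.5, r(-1) = 1.
Sum = Σ Δu_i · r(u_i).
Sum = 73.078125.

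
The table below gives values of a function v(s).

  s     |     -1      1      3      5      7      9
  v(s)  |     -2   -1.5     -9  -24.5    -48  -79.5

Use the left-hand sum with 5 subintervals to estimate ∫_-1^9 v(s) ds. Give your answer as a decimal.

Δs = 2.
Sum = 2·[(-2) + (-1.5) + (-9) + (-24.5) + (-48)] = -170.

-170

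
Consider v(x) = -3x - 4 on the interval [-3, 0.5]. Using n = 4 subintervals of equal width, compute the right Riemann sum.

-5.46875

Δx = (0.5 − (-3))/4 = 0.875.
Right endpoints: -2.125, -1.25, -0.375, 0.5.
v(-2.125) = 2.375, v(-1.25) = -0.25, v(-0.375) = -2.875, v(0.5) = -5.5.
Sum = Δx · [v(-2.125) + v(-1.25) + v(-0.375) + v(0.5)].
Sum = -5.46875.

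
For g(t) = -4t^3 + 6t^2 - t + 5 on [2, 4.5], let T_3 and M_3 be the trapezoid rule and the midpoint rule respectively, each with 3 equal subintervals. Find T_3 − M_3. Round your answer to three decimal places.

T_3 ≈ -232.98611.
M_3 ≈ -218.66319.
T_3 − M_3 ≈ -14.323.

-14.323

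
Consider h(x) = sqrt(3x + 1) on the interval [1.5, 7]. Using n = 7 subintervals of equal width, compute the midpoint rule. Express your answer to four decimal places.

Δx = (7 − 1.5)/7 = 11/14.
Midpoints: 53/28, 75/28, 97/28, 4.25, 141/28, 163/28, 185/28.
h(53/28) ≈ 2.5843, h(75/28) ≈ 3.0059, h(97/28) ≈ 3.3753, h(4.25) ≈ 3.7081, h(141/28) ≈ 4.0134, h(163/28) ≈ 4.2970, h(185/28) ≈ 4.5631.
Sum = Δx · [h(53/28) + h(75/28) + h(97/28) + ...].
Sum ≈ 20.0727.

20.0727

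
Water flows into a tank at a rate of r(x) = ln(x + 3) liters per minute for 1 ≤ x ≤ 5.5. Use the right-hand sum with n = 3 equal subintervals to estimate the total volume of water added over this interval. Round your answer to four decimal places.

Δx = (5.5 − 1)/3 = 1.5.
Right endpoints: 2.5, 4, 5.5.
r(2.5) ≈ 1.7047, r(4) ≈ 1.9459, r(5.5) ≈ 2.1401.
Sum = Δx · [r(2.5) + r(4) + r(5.5)].
Sum ≈ 8.6861.

8.6861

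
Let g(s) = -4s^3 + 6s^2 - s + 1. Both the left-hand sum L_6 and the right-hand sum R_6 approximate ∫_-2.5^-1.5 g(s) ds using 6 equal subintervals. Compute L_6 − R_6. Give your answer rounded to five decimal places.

12.33333

L_6 ≈ 67.8055556.
R_6 ≈ 55.4722222.
L_6 − R_6 ≈ 12.33333.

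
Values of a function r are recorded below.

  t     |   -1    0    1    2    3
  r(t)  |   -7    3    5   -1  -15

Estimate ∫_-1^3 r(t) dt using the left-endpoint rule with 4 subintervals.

Δt = 1.
Sum = 1·[(-7) + 3 + 5 + (-1)] = 0.

0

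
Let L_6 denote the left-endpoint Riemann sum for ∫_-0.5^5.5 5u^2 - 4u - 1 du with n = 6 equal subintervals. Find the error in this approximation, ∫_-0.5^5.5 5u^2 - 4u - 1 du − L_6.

58

Exact integral: ∫_-0.5^5.5 f(u) du = 211.5.
L_6 = 153.5.
Error = 211.5 − 153.5 = 58.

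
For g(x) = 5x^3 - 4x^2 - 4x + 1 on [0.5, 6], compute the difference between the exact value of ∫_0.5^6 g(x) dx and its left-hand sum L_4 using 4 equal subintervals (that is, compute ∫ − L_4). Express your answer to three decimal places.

551.078

Exact integral: ∫_0.5^6 g(x) dx ≈ 1266.08854.
L_4 ≈ 715.01074.
Error ≈ 1266.08854 − 715.01074 ≈ 551.078.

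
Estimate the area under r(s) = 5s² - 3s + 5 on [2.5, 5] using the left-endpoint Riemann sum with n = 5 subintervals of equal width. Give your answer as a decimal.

Δs = (5 − 2.5)/5 = 0.5.
Left endpoints: 2.5, 3, 3.5, 4, 4.5.
r(2.5) = 28.75, r(3) = 41, r(3.5) = 55.75, r(4) = 73, r(4.5) = 92.75.
Sum = Δs · [r(2.5) + r(3) + r(3.5) + r(4) + r(4.5)].
Sum = 145.625.

145.625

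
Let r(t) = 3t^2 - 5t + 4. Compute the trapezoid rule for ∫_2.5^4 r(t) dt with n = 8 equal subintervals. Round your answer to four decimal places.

30.0264

Δt = (4 − 2.5)/8 = 0.1875.
r(2.5) = 10.25, r(2.6875) = 12.23046875, r(2.875) = 14.421875, r(3.0625) = 16.82421875, r(3.25) = 19.4375, r(3.4375) = 22.26171875, r(3.625) = 25.296875, r(3.8125) = 28.54296875, r(4) = 32.
T_8 = (Δt/2)·[r(t_0) + 2r(t_1) + ... + 2r(t_{7}) + r(t_8)].
Sum ≈ 30.0264.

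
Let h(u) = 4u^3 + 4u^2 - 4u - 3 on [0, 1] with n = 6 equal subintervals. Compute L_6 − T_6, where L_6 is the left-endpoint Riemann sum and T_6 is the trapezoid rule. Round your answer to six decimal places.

L_6 ≈ -2.95370370.
T_6 ≈ -2.62037037.
L_6 − T_6 ≈ -0.333333.

-0.333333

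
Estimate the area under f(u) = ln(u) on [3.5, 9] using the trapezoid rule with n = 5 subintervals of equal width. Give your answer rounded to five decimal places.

9.87283

Δu = (9 − 3.5)/5 = 1.1.
f(3.5) ≈ 1.25276, f(4.6) ≈ 1.52606, f(5.7) ≈ 1.74047, f(6.8) ≈ 1.91692, f(7.9) ≈ 2.06686, f(9) ≈ 2.19722.
T_5 = (Δu/2)·[f(u_0) + 2f(u_1) + ... + 2f(u_{4}) + f(u_5)].
Sum ≈ 9.87283.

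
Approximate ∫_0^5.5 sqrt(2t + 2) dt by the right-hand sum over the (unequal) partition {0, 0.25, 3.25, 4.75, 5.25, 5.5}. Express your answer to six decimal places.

16.897615

Subinterval widths: 0.25, 3, 1.5, 0.5, 0.25.
Right endpoints: 0.25, 3.25, 4.75, 5.25, 5.5.
f(0.25) ≈ 1.581139, f(3.25) ≈ 2.915476, f(4.75) ≈ 3.391165, f(5.25) ≈ 3.535534, f(5.5) ≈ 3.605551.
Sum = Σ Δt_i · f(t_i).
Sum ≈ 16.897615.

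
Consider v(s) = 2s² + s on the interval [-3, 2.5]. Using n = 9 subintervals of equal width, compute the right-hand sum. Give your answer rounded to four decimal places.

Δs = (2.5 − (-3))/9 = 11/18.
Right endpoints: -43/18, -16/9, -7/6, -5/9, 1/18, 2/3, 23/18, 17/9, 2.5.
v(-43/18) = 731/81, v(-16/9) = 368/81, v(-7/6) = 14/9, v(-5/9) = 5/81, v(1/18) = 5/81, v(2/3) = 14/9, v(23/18) = 368/81, v(17/9) = 731/81, v(2.5) = 15.
Sum = Δs · [v(-43/18) + v(-16/9) + v(-7/6) + ...].
Sum ≈ 27.7263.

27.7263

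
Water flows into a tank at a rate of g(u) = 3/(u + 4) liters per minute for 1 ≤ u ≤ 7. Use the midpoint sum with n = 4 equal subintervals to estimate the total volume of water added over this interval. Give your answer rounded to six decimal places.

Δu = (7 − 1)/4 = 1.5.
Midpoints: 1.75, 3.25, 4.75, 6.25.
g(1.75) = 12/23, g(3.25) = 12/29, g(4.75) = 12/35, g(6.25) = 12/41.
Sum = Δu · [g(1.75) + g(3.25) + g(4.75) + g(6.25)].
Sum ≈ 2.356608.

2.356608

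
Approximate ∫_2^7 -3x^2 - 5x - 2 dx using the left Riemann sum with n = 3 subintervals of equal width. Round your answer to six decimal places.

-331.111111

Δx = (7 − 2)/3 = 5/3.
Left endpoints: 2, 11/3, 16/3.
f(2) = -24, f(11/3) = -182/3, f(16/3) = -114.
Sum = Δx · [f(2) + f(11/3) + f(16/3)].
Sum ≈ -331.111111.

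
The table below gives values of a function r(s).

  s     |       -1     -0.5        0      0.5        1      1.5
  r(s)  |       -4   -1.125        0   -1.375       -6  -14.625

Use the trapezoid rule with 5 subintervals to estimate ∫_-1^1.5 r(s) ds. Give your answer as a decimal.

Δs = 0.5.
T_5 = (0.5/2)·[(-4) + 2·(-1.125) + 2·0 + 2·(-1.375) + 2·(-6) + (-14.625)] = -8.90625.

-8.90625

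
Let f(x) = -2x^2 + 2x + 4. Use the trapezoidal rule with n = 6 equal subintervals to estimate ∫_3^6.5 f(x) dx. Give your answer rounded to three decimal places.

Δx = (6.5 − 3)/6 = 7/12.
f(3) = -8, f(43/12) = -1045/72, f(25/6) = -403/18, f(4.75) = -31.625, f(16/3) = -380/9, f(71/12) = -3901/72, f(6.5) = -67.5.
T_6 = (Δx/2)·[f(x_0) + 2f(x_1) + ... + 2f(x_{5}) + f(x_6)].
Sum ≈ -118.230.

-118.230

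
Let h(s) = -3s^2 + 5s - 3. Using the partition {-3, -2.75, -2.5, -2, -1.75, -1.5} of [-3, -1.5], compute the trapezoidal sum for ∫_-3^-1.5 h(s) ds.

Subinterval widths: 0.25, 0.25, 0.5, 0.25, 0.25.
h(-3) = -45, h(-2.75) = -39.4375, h(-2.5) = -34.25, h(-2) = -25, h(-1.75) = -20.9375, h(-1.5) = -17.25.
On each subinterval the trapezoid contributes (Δs_i/2)·[h(s_{i-1}) + h(s_i)].
Sum = -45.09375.

-45.09375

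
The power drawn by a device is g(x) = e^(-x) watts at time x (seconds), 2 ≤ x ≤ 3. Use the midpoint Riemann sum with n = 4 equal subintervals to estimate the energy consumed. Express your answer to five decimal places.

Δx = (3 − 2)/4 = 0.25.
Midpoints: 2.125, 2.375, 2.625, 2.875.
g(2.125) ≈ 0.11943, g(2.375) ≈ 0.09301, g(2.625) ≈ 0.07244, g(2.875) ≈ 0.05642.
Sum = Δx · [g(2.125) + g(2.375) + g(2.625) + g(2.875)].
Sum ≈ 0.08533.

0.08533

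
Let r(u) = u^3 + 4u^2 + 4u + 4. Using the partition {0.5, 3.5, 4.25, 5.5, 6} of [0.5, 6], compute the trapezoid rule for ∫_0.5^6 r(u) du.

757.921875

Subinterval widths: 3, 0.75, 1.25, 0.5.
r(0.5) = 7.125, r(3.5) = 109.875, r(4.25) = 170.015625, r(5.5) = 313.375, r(6) = 388.
On each subinterval the trapezoid contributes (Δu_i/2)·[r(u_{i-1}) + r(u_i)].
Sum = 757.921875.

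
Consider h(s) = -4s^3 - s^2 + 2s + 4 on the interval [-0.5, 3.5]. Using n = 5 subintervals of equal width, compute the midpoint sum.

Δs = (3.5 − (-0.5))/5 = 0.8.
Midpoints: -0.1, 0.7, 1.5, 2.3, 3.1.
h(-0.1) = 3.794, h(0.7) = 3.538, h(1.5) = -8.75, h(2.3) = -45.358, h(3.1) = -118.574.
Sum = Δs · [h(-0.1) + h(0.7) + h(1.5) + h(2.3) + h(3.1)].
Sum = -132.28.

-132.28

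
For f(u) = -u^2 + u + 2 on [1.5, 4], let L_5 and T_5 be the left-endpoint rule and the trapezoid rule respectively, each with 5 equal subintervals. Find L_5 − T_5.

L_5 = -5.625.
T_5 = -8.4375.
L_5 − T_5 = 2.8125.

2.8125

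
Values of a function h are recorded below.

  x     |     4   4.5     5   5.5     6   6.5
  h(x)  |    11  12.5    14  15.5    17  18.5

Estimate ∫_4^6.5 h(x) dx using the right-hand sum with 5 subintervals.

Δx = 0.5.
Sum = 0.5·[12.5 + 14 + 15.5 + 17 + 18.5] = 38.75.

38.75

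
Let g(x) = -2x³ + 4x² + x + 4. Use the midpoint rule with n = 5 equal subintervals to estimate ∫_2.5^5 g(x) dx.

-126.796875

Δx = (5 − 2.5)/5 = 0.5.
Midpoints: 2.75, 3.25, 3.75, 4.25, 4.75.
g(2.75) = -4.59375, g(3.25) = -19.15625, g(3.75) = -41.46875, g(4.25) = -73.03125, g(4.75) = -115.34375.
Sum = Δx · [g(2.75) + g(3.25) + g(3.75) + g(4.25) + g(4.75)].
Sum = -126.796875.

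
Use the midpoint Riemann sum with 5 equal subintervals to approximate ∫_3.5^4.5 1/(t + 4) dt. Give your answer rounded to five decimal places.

0.12516

Δt = (4.5 − 3.5)/5 = 0.2.
Midpoints: 3.6, 3.8, 4, 4.2, 4.4.
f(3.6) = 5/38, f(3.8) = 5/39, f(4) = 0.125, f(4.2) = 5/41, f(4.4) = 5/42.
Sum = Δt · [f(3.6) + f(3.8) + f(4) + f(4.2) + f(4.4)].
Sum ≈ 0.12516.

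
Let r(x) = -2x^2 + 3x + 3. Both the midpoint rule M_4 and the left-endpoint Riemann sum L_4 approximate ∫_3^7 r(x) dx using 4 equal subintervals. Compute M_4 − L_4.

M_4 = -138.
L_4 = -106.
M_4 − L_4 = -32.

-32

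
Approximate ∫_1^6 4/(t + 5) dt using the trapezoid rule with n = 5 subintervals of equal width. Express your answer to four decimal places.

Δt = (6 − 1)/5 = 1.
f(1) = 2/3, f(2) = 4/7, f(3) = 0.5, f(4) = 4/9, f(5) = 0.4, f(6) = 4/11.
T_5 = (Δt/2)·[f(t_0) + 2f(t_1) + ... + 2f(t_{4}) + f(t_5)].
Sum ≈ 2.4310.

2.4310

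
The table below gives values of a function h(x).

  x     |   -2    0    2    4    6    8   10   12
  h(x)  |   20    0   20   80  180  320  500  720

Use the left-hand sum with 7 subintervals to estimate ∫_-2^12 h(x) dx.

Δx = 2.
Sum = 2·[20 + 0 + 20 + 80 + 180 + 320 + 500] = 2240.

2240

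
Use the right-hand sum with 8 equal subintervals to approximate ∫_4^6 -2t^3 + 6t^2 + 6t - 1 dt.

Δt = (6 − 4)/8 = 0.25.
Right endpoints: 4.25, 4.5, 4.75, 5, 5.25, 5.5, 5.75, 6.
f(4.25) = -20.65625, f(4.5) = -34.75, f(4.75) = -51.46875, f(5) = -71, f(5.25) = -93.53125, f(5.5) = -119.25, f(5.75) = -148.34375, f(6) = -181.
Sum = Δt · [f(4.25) + f(4.5) + f(4.75) + ...].
Sum = -180.

-180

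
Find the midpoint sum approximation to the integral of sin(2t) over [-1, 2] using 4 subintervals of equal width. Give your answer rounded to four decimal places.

Δt = (2 − (-1))/4 = 0.75.
Midpoints: -0.625, 0.125, 0.875, 1.625.
f(-0.625) ≈ -0.9490, f(0.125) ≈ 0.2474, f(0.875) ≈ 0.9840, f(1.625) ≈ -0.1082.
Sum = Δt · [f(-0.625) + f(0.125) + f(0.875) + f(1.625)].
Sum ≈ 0.1307.

0.1307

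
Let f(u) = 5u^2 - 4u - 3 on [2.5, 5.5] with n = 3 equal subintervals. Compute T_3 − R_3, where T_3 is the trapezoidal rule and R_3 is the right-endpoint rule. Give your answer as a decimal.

T_3 = 196.75.
R_3 = 250.75.
T_3 − R_3 = -54.

-54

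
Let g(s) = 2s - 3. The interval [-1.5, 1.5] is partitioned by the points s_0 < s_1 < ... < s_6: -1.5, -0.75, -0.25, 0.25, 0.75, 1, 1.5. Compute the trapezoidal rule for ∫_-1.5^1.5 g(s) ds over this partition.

Subinterval widths: 0.75, 0.5, 0.5, 0.5, 0.25, 0.5.
g(-1.5) = -6, g(-0.75) = -4.5, g(-0.25) = -3.5, g(0.25) = -2.5, g(0.75) = -1.5, g(1) = -1, g(1.5) = 0.
On each subinterval the trapezoid contributes (Δs_i/2)·[g(s_{i-1}) + g(s_i)].
Sum = -9.

-9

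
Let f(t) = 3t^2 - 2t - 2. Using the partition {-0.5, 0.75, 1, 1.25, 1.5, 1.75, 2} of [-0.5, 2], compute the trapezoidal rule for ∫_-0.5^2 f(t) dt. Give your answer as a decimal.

Subinterval widths: 1.25, 0.25, 0.25, 0.25, 0.25, 0.25.
f(-0.5) = -0.25, f(0.75) = -1.8125, f(1) = -1, f(1.25) = 0.1875, f(1.5) = 1.75, f(1.75) = 3.6875, f(2) = 6.
On each subinterval the trapezoid contributes (Δt_i/2)·[f(t_{i-1}) + f(t_i)].
Sum = 0.390625.

0.390625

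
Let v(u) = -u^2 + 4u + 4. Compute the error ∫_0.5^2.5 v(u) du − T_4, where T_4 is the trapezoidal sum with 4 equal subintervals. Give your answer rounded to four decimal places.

0.0833

Exact integral: ∫_0.5^2.5 v(u) du ≈ 14.833333.
T_4 = 14.75.
Error ≈ 14.833333 − 14.75 ≈ 0.0833.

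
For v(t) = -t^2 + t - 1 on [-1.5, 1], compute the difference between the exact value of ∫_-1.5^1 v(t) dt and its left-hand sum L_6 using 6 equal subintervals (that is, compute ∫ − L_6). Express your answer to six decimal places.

0.853588

Exact integral: ∫_-1.5^1 v(t) dt ≈ -4.58333333.
L_6 ≈ -5.43692130.
Error ≈ -4.58333333 − (-5.43692130) ≈ 0.853588.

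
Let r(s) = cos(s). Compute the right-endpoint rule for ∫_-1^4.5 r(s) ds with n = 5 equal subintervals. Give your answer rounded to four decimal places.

Δs = (4.5 − (-1))/5 = 1.1.
Right endpoints: 0.1, 1.2, 2.3, 3.4, 4.5.
r(0.1) ≈ 0.9950, r(1.2) ≈ 0.3624, r(2.3) ≈ -0.6663, r(3.4) ≈ -0.9668, r(4.5) ≈ -0.2108.
Sum = Δs · [r(0.1) + r(1.2) + r(2.3) + r(3.4) + r(4.5)].
Sum ≈ -0.5352.

-0.5352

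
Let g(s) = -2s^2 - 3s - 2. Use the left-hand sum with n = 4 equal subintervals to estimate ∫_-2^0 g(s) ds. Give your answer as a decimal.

-4

Δs = (0 − (-2))/4 = 0.5.
Left endpoints: -2, -1.5, -1, -0.5.
g(-2) = -4, g(-1.5) = -2, g(-1) = -1, g(-0.5) = -1.
Sum = Δs · [g(-2) + g(-1.5) + g(-1) + g(-0.5)].
Sum = -4.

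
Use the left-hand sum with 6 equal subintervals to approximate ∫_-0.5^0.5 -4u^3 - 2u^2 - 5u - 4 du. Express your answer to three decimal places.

-3.676

Δu = (0.5 − (-0.5))/6 = 1/6.
Left endpoints: -0.5, -1/3, -1/6, 0, 1/6, 1/3.
f(-0.5) = -1.5, f(-1/3) = -65/27, f(-1/6) = -173/54, f(0) = -4, f(1/6) = -265/54, f(1/3) = -163/27.
Sum = Δu · [f(-0.5) + f(-1/3) + f(-1/6) + ...].
Sum ≈ -3.676.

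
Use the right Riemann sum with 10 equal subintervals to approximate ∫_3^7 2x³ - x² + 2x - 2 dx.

1209.76

Δx = (7 − 3)/10 = 0.4.
Right endpoints: 3.4, 3.8, 4.2, 4.6, 5, 5.4, 5.8, 6.2, 6.6, 7.
f(3.4) = 71.848, f(3.8) = 100.904, f(4.2) = 136.936, f(4.6) = 180.712, f(5) = 233, f(5.4) = 294.568, f(5.8) = 366.184, f(6.2) = 448.616, f(6.6) = 542.632, f(7) = 649.
Sum = Δx · [f(3.4) + f(3.8) + f(4.2) + ...].
Sum = 1209.76.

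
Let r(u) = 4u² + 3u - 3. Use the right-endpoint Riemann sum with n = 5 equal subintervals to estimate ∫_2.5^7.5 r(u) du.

Δu = (7.5 − 2.5)/5 = 1.
Right endpoints: 3.5, 4.5, 5.5, 6.5, 7.5.
r(3.5) = 56.5, r(4.5) = 91.5, r(5.5) = 134.5, r(6.5) = 185.5, r(7.5) = 244.5.
Sum = Δu · [r(3.5) + r(4.5) + r(5.5) + r(6.5) + r(7.5)].
Sum = 712.5.

712.5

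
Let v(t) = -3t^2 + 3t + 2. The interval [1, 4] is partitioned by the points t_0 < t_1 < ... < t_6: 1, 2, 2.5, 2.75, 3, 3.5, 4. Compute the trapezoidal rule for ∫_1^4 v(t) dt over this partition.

-35.203125

Subinterval widths: 1, 0.5, 0.25, 0.25, 0.5, 0.5.
v(1) = 2, v(2) = -4, v(2.5) = -9.25, v(2.75) = -12.4375, v(3) = -16, v(3.5) = -24.25, v(4) = -34.
On each subinterval the trapezoid contributes (Δt_i/2)·[v(t_{i-1}) + v(t_i)].
Sum = -35.203125.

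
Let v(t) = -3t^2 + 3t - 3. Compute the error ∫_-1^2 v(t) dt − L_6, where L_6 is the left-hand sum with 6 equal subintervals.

0.375

Exact integral: ∫_-1^2 v(t) dt = -13.5.
L_6 = -13.875.
Error = -13.5 − (-13.875) = 0.375.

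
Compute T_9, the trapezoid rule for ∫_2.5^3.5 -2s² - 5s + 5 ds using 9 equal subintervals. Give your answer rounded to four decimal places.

-28.1708

Δs = (3.5 − 2.5)/9 = 1/9.
f(2.5) = -20, f(47/18) = -1757/81, f(49/18) = -1898/81, f(17/6) = -227/9, f(53/18) = -2192/81, f(55/18) = -2345/81, f(19/6) = -278/9, f(59/18) = -2663/81, f(61/18) = -2828/81, f(3.5) = -37.
T_9 = (Δs/2)·[f(s_0) + 2f(s_1) + ... + 2f(s_{8}) + f(s_9)].
Sum ≈ -28.1708.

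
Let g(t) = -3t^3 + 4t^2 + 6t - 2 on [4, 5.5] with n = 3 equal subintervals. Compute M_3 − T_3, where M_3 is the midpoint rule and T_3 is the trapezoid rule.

M_3 = -316.8359375.
T_3 = -320.46875.
M_3 − T_3 = 3.6328125.

3.6328125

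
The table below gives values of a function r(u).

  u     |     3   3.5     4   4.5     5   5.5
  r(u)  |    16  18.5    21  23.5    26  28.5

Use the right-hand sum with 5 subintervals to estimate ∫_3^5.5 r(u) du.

58.75

Δu = 0.5.
Sum = 0.5·[18.5 + 21 + 23.5 + 26 + 28.5] = 58.75.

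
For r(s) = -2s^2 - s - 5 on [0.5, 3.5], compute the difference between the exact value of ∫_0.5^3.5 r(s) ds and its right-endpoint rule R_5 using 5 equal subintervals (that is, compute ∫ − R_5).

8.46

Exact integral: ∫_0.5^3.5 r(s) ds = -49.5.
R_5 = -57.96.
Error = -49.5 − (-57.96) = 8.46.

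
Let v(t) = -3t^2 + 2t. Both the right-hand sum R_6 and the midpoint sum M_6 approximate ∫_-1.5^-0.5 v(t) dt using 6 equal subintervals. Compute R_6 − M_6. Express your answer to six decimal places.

0.645833

R_6 ≈ -4.59722222.
M_6 ≈ -5.24305556.
R_6 − M_6 ≈ 0.645833.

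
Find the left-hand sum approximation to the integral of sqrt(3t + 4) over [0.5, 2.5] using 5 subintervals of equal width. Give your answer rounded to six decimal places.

5.588128

Δt = (2.5 − 0.5)/5 = 0.4.
Left endpoints: 0.5, 0.9, 1.3, 1.7, 2.1.
f(0.5) ≈ 2.345208, f(0.9) ≈ 2.588436, f(1.3) ≈ 2.810694, f(1.7) ≈ 3.016621, f(2.1) ≈ 3.209361.
Sum = Δt · [f(0.5) + f(0.9) + f(1.3) + f(1.7) + f(2.1)].
Sum ≈ 5.588128.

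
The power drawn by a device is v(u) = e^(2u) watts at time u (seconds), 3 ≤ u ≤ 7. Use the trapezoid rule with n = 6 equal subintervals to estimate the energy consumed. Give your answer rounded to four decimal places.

Δu = (7 − 3)/6 = 2/3.
v(3) ≈ 403.4288, v(11/3) ≈ 1530.4749, v(13/3) ≈ 5806.1133, v(5) ≈ 22026.4658, v(17/3) ≈ 83561.0961, v(19/3) ≈ 317003.0476, v(7) ≈ 1202604.2842.
T_6 = (Δu/2)·[v(u_0) + 2v(u_1) + ... + 2v(u_{5}) + v(u_6)].
Sum ≈ 687620.7028.

687620.7028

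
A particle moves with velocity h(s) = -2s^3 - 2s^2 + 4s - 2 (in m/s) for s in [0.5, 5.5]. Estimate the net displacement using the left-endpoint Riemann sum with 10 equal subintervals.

Δs = (5.5 − 0.5)/10 = 0.5.
Left endpoints: 0.5, 1, 1.5, 2, 2.5, 3, 3.5, 4, 4.5, 5.
h(0.5) = -0.75, h(1) = -2, h(1.5) = -7.25, h(2) = -18, h(2.5) = -35.75, h(3) = -62, h(3.5) = -98.25, h(4) = -146, h(4.5) = -206.75, h(5) = -282.
Sum = Δs · [h(0.5) + h(1) + h(1.5) + ...].
Sum = -429.375.

-429.375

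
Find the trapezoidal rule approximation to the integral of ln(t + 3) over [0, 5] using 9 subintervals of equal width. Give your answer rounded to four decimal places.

Δt = (5 − 0)/9 = 5/9.
f(0) ≈ 1.0986, f(5/9) ≈ 1.2685, f(10/9) ≈ 1.4137, f(5/3) ≈ 1.5404, f(20/9) ≈ 1.6529, f(25/9) ≈ 1.7540, f(10/3) ≈ 1.8458, f(35/9) ≈ 1.9299, f(40/9) ≈ 2.0075, f(5) ≈ 2.0794.
T_9 = (Δt/2)·[f(t_0) + 2f(t_1) + ... + 2f(t_{8}) + f(t_9)].
Sum ≈ 8.3343.

8.3343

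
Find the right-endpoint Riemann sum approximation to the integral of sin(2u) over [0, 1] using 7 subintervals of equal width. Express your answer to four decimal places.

Δu = (1 − 0)/7 = 1/7.
Right endpoints: 1/7, 2/7, 3/7, 4/7, 5/7, 6/7, 1.
f(1/7) ≈ 0.2818, f(2/7) ≈ 0.5408, f(3/7) ≈ 0.7560, f(4/7) ≈ 0.9098, f(5/7) ≈ 0.9899, f(6/7) ≈ 0.9897, f(1) ≈ 0.9093.
Sum = Δu · [f(1/7) + f(2/7) + f(3/7) + ...].
Sum ≈ 0.7682.

0.7682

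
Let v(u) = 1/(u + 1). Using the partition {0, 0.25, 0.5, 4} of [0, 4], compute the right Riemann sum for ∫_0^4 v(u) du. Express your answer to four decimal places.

1.0667

Subinterval widths: 0.25, 0.25, 3.5.
Right endpoints: 0.25, 0.5, 4.
v(0.25) = 0.8, v(0.5) = 2/3, v(4) = 0.2.
Sum = Σ Δu_i · v(u_i).
Sum ≈ 1.0667.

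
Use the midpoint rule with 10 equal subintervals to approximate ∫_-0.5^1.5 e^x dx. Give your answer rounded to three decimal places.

3.869

Δx = (1.5 − (-0.5))/10 = 0.2.
Midpoints: -0.4, -0.2, 0, 0.2, 0.4, 0.6, 0.8, 1, 1.2, 1.4.
f(-0.4) ≈ 0.670, f(-0.2) ≈ 0.819, f(0) ≈ 1.000, f(0.2) ≈ 1.221, f(0.4) ≈ 1.492, f(0.6) ≈ 1.822, f(0.8) ≈ 2.226, f(1) ≈ 2.718, f(1.2) ≈ 3.320, f(1.4) ≈ 4.055.
Sum = Δx · [f(-0.4) + f(-0.2) + f(0) + ...].
Sum ≈ 3.869.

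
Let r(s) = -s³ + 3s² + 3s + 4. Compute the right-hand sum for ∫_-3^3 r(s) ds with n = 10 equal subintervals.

68.28

Δs = (3 − (-3))/10 = 0.6.
Right endpoints: -2.4, -1.8, -1.2, -0.6, 0, 0.6, 1.2, 1.8, 2.4, 3.
r(-2.4) = 27.904, r(-1.8) = 14.152, r(-1.2) = 6.448, r(-0.6) = 3.496, r(0) = 4, r(0.6) = 6.664, r(1.2) = 10.192, r(1.8) = 13.288, r(2.4) = 14.656, r(3) = 13.
Sum = Δs · [r(-2.4) + r(-1.8) + r(-1.2) + ...].
Sum = 68.28.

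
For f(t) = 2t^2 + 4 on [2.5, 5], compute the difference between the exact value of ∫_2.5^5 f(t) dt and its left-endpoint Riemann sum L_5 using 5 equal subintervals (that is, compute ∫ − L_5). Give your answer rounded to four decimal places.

9.1667

Exact integral: ∫_2.5^5 f(t) dt ≈ 82.916667.
L_5 = 73.75.
Error ≈ 82.916667 − 73.75 ≈ 9.1667.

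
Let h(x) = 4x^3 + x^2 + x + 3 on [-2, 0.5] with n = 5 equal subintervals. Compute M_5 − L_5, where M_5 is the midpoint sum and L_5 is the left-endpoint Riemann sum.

M_5 = -7.1875.
L_5 = -16.25.
M_5 − L_5 = 9.0625.

9.0625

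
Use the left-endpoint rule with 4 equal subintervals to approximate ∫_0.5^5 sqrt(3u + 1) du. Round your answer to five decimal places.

11.92447

Δu = (5 − 0.5)/4 = 1.125.
Left endpoints: 0.5, 1.625, 2.75, 3.875.
f(0.5) ≈ 1.58114, f(1.625) ≈ 2.42384, f(2.75) ≈ 3.04138, f(3.875) ≈ 3.55317.
Sum = Δu · [f(0.5) + f(1.625) + f(2.75) + f(3.875)].
Sum ≈ 11.92447.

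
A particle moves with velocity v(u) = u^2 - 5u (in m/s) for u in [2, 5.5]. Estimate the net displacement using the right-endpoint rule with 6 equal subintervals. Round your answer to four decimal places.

Δu = (5.5 − 2)/6 = 7/12.
Right endpoints: 31/12, 19/6, 3.75, 13/3, 59/12, 5.5.
v(31/12) = -899/144, v(19/6) = -209/36, v(3.75) = -4.6875, v(13/3) = -26/9, v(59/12) = -59/144, v(5.5) = 2.75.
Sum = Δu · [v(31/12) + v(19/6) + v(3.75) + ...].
Sum ≈ -10.0828.

-10.0828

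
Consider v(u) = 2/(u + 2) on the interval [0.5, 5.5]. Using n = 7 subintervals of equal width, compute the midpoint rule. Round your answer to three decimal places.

Δu = (5.5 − 0.5)/7 = 5/7.
Midpoints: 6/7, 11/7, 16/7, 3, 26/7, 31/7, 36/7.
v(6/7) = 0.7, v(11/7) = 0.56, v(16/7) = 7/15, v(3) = 0.4, v(26/7) = 0.35, v(31/7) = 14/45, v(36/7) = 0.28.
Sum = Δu · [v(6/7) + v(11/7) + v(16/7) + ...].
Sum ≈ 2.191.

2.191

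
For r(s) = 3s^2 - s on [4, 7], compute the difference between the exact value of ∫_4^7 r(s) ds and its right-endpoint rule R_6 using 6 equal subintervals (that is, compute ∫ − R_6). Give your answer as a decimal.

-24.375

Exact integral: ∫_4^7 r(s) ds = 262.5.
R_6 = 286.875.
Error = 262.5 − 286.875 = -24.375.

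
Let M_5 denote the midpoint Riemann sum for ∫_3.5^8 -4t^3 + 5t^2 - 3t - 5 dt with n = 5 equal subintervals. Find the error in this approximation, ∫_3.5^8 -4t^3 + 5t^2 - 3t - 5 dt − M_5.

Exact integral: ∫_3.5^8 f(t) dt = -3264.1875.
M_5 = -3244.7475.
Error = -3264.1875 − (-3244.7475) = -19.44.

-19.44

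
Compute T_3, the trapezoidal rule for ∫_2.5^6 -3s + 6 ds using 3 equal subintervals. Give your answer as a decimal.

Δs = (6 − 2.5)/3 = 7/6.
f(2.5) = -1.5, f(11/3) = -5, f(29/6) = -8.5, f(6) = -12.
T_3 = (Δs/2)·[f(s_0) + 2f(s_1) + 2f(s_2) + f(s_3)].
Sum = -23.625.

-23.625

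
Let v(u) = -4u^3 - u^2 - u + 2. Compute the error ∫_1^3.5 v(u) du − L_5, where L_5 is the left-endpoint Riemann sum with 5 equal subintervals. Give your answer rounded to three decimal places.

Exact integral: ∫_1^3.5 v(u) du ≈ -163.64583.
L_5 = -121.25.
Error ≈ -163.64583 − (-121.25) ≈ -42.396.

-42.396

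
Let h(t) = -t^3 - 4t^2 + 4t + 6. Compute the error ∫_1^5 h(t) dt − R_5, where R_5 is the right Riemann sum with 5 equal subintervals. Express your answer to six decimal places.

87.146667

Exact integral: ∫_1^5 h(t) dt ≈ -249.33333333.
R_5 = -336.48.
Error ≈ -249.33333333 − (-336.48) ≈ 87.146667.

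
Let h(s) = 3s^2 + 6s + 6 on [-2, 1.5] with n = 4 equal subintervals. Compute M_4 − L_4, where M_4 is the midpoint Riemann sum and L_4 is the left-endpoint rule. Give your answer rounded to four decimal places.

4.8809

M_4 ≈ 26.455078.
L_4 = 21.57421875.
M_4 − L_4 ≈ 4.8809.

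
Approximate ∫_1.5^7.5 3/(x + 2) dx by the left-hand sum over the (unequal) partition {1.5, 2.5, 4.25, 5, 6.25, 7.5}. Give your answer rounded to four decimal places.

3.3741

Subinterval widths: 1, 1.75, 0.75, 1.25, 1.25.
Left endpoints: 1.5, 2.5, 4.25, 5, 6.25.
f(1.5) = 6/7, f(2.5) = 2/3, f(4.25) = 0.48, f(5) = 3/7, f(6.25) = 4/11.
Sum = Σ Δx_i · f(x_i).
Sum ≈ 3.3741.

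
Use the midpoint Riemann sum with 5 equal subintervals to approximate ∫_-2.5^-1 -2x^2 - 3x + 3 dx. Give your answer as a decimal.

Δx = (-1 − (-2.5))/5 = 0.3.
Midpoints: -2.35, -2.05, -1.75, -1.45, -1.15.
f(-2.35) = -0.995, f(-2.05) = 0.745, f(-1.75) = 2.125, f(-1.45) = 3.145, f(-1.15) = 3.805.
Sum = Δx · [f(-2.35) + f(-2.05) + f(-1.75) + f(-1.45) + f(-1.15)].
Sum = 2.6475.

2.6475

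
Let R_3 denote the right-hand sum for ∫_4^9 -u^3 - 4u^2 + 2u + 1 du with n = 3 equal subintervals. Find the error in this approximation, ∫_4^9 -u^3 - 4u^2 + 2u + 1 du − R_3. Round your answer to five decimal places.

Exact integral: ∫_4^9 f(u) du ≈ -2392.9166667.
R_3 ≈ -3209.8148148.
Error ≈ -2392.9166667 − (-3209.8148148) ≈ 816.89815.

816.89815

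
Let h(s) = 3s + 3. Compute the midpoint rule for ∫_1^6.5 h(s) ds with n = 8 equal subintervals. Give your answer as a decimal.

Δs = (6.5 − 1)/8 = 0.6875.
Midpoints: 1.34375, 2.03125, 2.71875, 3.40625, 4.09375, 4.78125, 5.46875, 6.15625.
h(1.34375) = 7.03125, h(2.03125) = 9.09375, h(2.71875) = 11.15625, h(3.40625) = 13.21875, h(4.09375) = 15.28125, h(4.78125) = 17.34375, h(5.46875) = 19.40625, h(6.15625) = 21.46875.
Sum = Δs · [h(1.34375) + h(2.03125) + h(2.71875) + ...].
Sum = 78.375.

78.375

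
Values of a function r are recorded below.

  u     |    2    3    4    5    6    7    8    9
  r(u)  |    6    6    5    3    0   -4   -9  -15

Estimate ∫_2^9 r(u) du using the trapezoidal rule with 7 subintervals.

Δu = 1.
T_7 = (1/2)·[6 + 2·6 + 2·5 + 2·3 + 2·0 + 2·(-4) + 2·(-9) + (-15)] = -3.5.

-3.5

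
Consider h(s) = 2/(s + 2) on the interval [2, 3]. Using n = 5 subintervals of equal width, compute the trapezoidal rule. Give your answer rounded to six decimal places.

Δs = (3 − 2)/5 = 0.2.
h(2) = 0.5, h(2.2) = 10/21, h(2.4) = 5/11, h(2.6) = 10/23, h(2.8) = 5/12, h(3) = 0.4.
T_5 = (Δs/2)·[h(s_0) + 2h(s_1) + ... + 2h(s_{4}) + h(s_5)].
Sum ≈ 0.446437.

0.446437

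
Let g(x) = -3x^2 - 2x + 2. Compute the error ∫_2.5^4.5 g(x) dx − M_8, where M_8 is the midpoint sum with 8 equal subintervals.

-0.03125

Exact integral: ∫_2.5^4.5 g(x) dx = -85.5.
M_8 = -85.46875.
Error = -85.5 − (-85.46875) = -0.03125.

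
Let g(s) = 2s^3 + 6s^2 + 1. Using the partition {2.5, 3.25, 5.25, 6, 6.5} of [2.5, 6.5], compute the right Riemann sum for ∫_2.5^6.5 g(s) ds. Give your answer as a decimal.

Subinterval widths: 0.75, 2, 0.75, 0.5.
Right endpoints: 3.25, 5.25, 6, 6.5.
g(3.25) = 133.03125, g(5.25) = 455.78125, g(6) = 649, g(6.5) = 803.75.
Sum = Σ Δs_i · g(s_i).
Sum = 1899.9609375.

1899.9609375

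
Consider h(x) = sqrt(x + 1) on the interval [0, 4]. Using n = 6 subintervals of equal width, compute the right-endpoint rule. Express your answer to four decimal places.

Δx = (4 − 0)/6 = 2/3.
Right endpoints: 2/3, 4/3, 2, 8/3, 10/3, 4.
h(2/3) ≈ 1.2910, h(4/3) ≈ 1.5275, h(2) ≈ 1.7321, h(8/3) ≈ 1.9149, h(10/3) ≈ 2.0817, h(4) ≈ 2.2361.
Sum = Δx · [h(2/3) + h(4/3) + h(2) + ...].
Sum ≈ 7.1888.

7.1888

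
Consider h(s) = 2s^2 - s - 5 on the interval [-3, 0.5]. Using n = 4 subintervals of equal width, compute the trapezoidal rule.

5.8515625

Δs = (0.5 − (-3))/4 = 0.875.
h(-3) = 16, h(-2.125) = 6.15625, h(-1.25) = -0.625, h(-0.375) = -4.34375, h(0.5) = -5.
T_4 = (Δs/2)·[h(s_0) + 2h(s_1) + 2h(s_2) + 2h(s_3) + h(s_4)].
Sum = 5.8515625.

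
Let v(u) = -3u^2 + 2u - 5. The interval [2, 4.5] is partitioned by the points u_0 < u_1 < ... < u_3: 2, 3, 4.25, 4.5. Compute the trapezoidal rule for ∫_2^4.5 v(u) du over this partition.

-80.859375

Subinterval widths: 1, 1.25, 0.25.
v(2) = -13, v(3) = -26, v(4.25) = -50.6875, v(4.5) = -56.75.
On each subinterval the trapezoid contributes (Δu_i/2)·[v(u_{i-1}) + v(u_i)].
Sum = -80.859375.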